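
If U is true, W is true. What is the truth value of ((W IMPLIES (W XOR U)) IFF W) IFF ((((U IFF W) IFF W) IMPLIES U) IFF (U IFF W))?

W XOR U = true XOR true = false
W IMPLIES (W XOR U) = true IMPLIES false = false
(W IMPLIES (W XOR U)) IFF W = false IFF true = false
U IFF W = true IFF true = true
(U IFF W) IFF W = true IFF true = true
((U IFF W) IFF W) IMPLIES U = true IMPLIES true = true
U IFF W = true IFF true = true
(((U IFF W) IFF W) IMPLIES U) IFF (U IFF W) = true IFF true = true
((W IMPLIES (W XOR U)) IFF W) IFF ((((U IFF W) IFF W) IMPLIES U) IFF (U IFF W)) = false IFF true = false

false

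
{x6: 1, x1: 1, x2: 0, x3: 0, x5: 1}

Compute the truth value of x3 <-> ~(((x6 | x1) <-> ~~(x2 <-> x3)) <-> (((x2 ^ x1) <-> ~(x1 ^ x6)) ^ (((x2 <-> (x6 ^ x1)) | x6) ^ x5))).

1

x6 | x1 = 1 | 1 = 1
x2 <-> x3 = 0 <-> 0 = 1
~(x2 <-> x3) = ~1 = 0
~~(x2 <-> x3) = ~0 = 1
(x6 | x1) <-> ~~(x2 <-> x3) = 1 <-> 1 = 1
x2 ^ x1 = 0 ^ 1 = 1
x1 ^ x6 = 1 ^ 1 = 0
~(x1 ^ x6) = ~0 = 1
(x2 ^ x1) <-> ~(x1 ^ x6) = 1 <-> 1 = 1
x6 ^ x1 = 1 ^ 1 = 0
x2 <-> (x6 ^ x1) = 0 <-> 0 = 1
(x2 <-> (x6 ^ x1)) | x6 = 1 | 1 = 1
((x2 <-> (x6 ^ x1)) | x6) ^ x5 = 1 ^ 1 = 0
((x2 ^ x1) <-> ~(x1 ^ x6)) ^ (((x2 <-> (x6 ^ x1)) | x6) ^ x5) = 1 ^ 0 = 1
((x6 | x1) <-> ~~(x2 <-> x3)) <-> (((x2 ^ x1) <-> ~(x1 ^ x6)) ^ (((x2 <-> (x6 ^ x1)) | x6) ^ x5)) = 1 <-> 1 = 1
~(((x6 | x1) <-> ~~(x2 <-> x3)) <-> (((x2 ^ x1) <-> ~(x1 ^ x6)) ^ (((x2 <-> (x6 ^ x1)) | x6) ^ x5))) = ~1 = 0
x3 <-> ~(((x6 | x1) <-> ~~(x2 <-> x3)) <-> (((x2 ^ x1) <-> ~(x1 ^ x6)) ^ (((x2 <-> (x6 ^ x1)) | x6) ^ x5))) = 0 <-> 0 = 1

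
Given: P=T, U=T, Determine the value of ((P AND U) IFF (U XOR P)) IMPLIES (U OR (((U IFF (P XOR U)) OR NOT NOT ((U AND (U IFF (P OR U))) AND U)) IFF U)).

Substituting P=T, U=T:
P AND U = T AND T = T
U XOR P = T XOR T = F
(P AND U) IFF (U XOR P) = T IFF F = F
P XOR U = T XOR T = F
U IFF (P XOR U) = T IFF F = F
P OR U = T OR T = T
U IFF (P OR U) = T IFF T = T
U AND (U IFF (P OR U)) = T AND T = T
(U AND (U IFF (P OR U))) AND U = T AND T = T
NOT ((U AND (U IFF (P OR U))) AND U) = NOT T = F
NOT NOT ((U AND (U IFF (P OR U))) AND U) = NOT F = T
(U IFF (P XOR U)) OR NOT NOT ((U AND (U IFF (P OR U))) AND U) = F OR T = T
((U IFF (P XOR U)) OR NOT NOT ((U AND (U IFF (P OR U))) AND U)) IFF U = T IFF T = T
U OR (((U IFF (P XOR U)) OR NOT NOT ((U AND (U IFF (P OR U))) AND U)) IFF U) = T OR T = T
((P AND U) IFF (U XOR P)) IMPLIES (U OR (((U IFF (P XOR U)) OR NOT NOT ((U AND (U IFF (P OR U))) AND U)) IFF U)) = F IMPLIES T = T

T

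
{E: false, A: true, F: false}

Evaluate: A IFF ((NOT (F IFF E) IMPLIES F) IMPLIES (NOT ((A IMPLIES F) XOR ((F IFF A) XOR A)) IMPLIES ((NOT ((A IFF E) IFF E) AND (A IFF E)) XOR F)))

true

Substituting E=false, A=true, F=false:
F IFF E = false IFF false = true
NOT (F IFF E) = NOT true = false
NOT (F IFF E) IMPLIES F = false IMPLIES false = true
A IMPLIES F = true IMPLIES false = false
F IFF A = false IFF true = false
(F IFF A) XOR A = false XOR true = true
(A IMPLIES F) XOR ((F IFF A) XOR A) = false XOR true = true
NOT ((A IMPLIES F) XOR ((F IFF A) XOR A)) = NOT true = false
A IFF E = true IFF false = false
(A IFF E) IFF E = false IFF false = true
NOT ((A IFF E) IFF E) = NOT true = false
A IFF E = true IFF false = false
NOT ((A IFF E) IFF E) AND (A IFF E) = false AND false = false
(NOT ((A IFF E) IFF E) AND (A IFF E)) XOR F = false XOR false = false
NOT ((A IMPLIES F) XOR ((F IFF A) XOR A)) IMPLIES ((NOT ((A IFF E) IFF E) AND (A IFF E)) XOR F) = false IMPLIES false = true
(NOT (F IFF E) IMPLIES F) IMPLIES (NOT ((A IMPLIES F) XOR ((F IFF A) XOR A)) IMPLIES ((NOT ((A IFF E) IFF E) AND (A IFF E)) XOR F)) = true IMPLIES true = true
A IFF ((NOT (F IFF E) IMPLIES F) IMPLIES (NOT ((A IMPLIES F) XOR ((F IFF A) XOR A)) IMPLIES ((NOT ((A IFF E) IFF E) AND (A IFF E)) XOR F))) = true IFF true = true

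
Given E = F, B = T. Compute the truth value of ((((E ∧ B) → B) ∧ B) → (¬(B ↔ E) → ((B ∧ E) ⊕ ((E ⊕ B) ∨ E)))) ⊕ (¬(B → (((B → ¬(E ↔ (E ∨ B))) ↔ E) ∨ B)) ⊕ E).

T

E ∧ B = F ∧ T = F
(E ∧ B) → B = F → T = T
((E ∧ B) → B) ∧ B = T ∧ T = T
B ↔ E = T ↔ F = F
¬(B ↔ E) = ¬F = T
B ∧ E = T ∧ F = F
E ⊕ B = F ⊕ T = T
(E ⊕ B) ∨ E = T ∨ F = T
(B ∧ E) ⊕ ((E ⊕ B) ∨ E) = F ⊕ T = T
¬(B ↔ E) → ((B ∧ E) ⊕ ((E ⊕ B) ∨ E)) = T → T = T
(((E ∧ B) → B) ∧ B) → (¬(B ↔ E) → ((B ∧ E) ⊕ ((E ⊕ B) ∨ E))) = T → T = T
E ∨ B = F ∨ T = T
E ↔ (E ∨ B) = F ↔ T = F
¬(E ↔ (E ∨ B)) = ¬F = T
B → ¬(E ↔ (E ∨ B)) = T → T = T
(B → ¬(E ↔ (E ∨ B))) ↔ E = T ↔ F = F
((B → ¬(E ↔ (E ∨ B))) ↔ E) ∨ B = F ∨ T = T
B → (((B → ¬(E ↔ (E ∨ B))) ↔ E) ∨ B) = T → T = T
¬(B → (((B → ¬(E ↔ (E ∨ B))) ↔ E) ∨ B)) = ¬T = F
¬(B → (((B → ¬(E ↔ (E ∨ B))) ↔ E) ∨ B)) ⊕ E = F ⊕ F = F
((((E ∧ B) → B) ∧ B) → (¬(B ↔ E) → ((B ∧ E) ⊕ ((E ⊕ B) ∨ E)))) ⊕ (¬(B → (((B → ¬(E ↔ (E ∨ B))) ↔ E) ∨ B)) ⊕ E) = T ⊕ F = T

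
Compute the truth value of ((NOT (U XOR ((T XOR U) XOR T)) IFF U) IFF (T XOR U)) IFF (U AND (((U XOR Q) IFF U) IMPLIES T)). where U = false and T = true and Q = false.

true

T XOR U = true XOR false = true
(T XOR U) XOR T = true XOR true = false
U XOR ((T XOR U) XOR T) = false XOR false = false
NOT (U XOR ((T XOR U) XOR T)) = NOT false = true
NOT (U XOR ((T XOR U) XOR T)) IFF U = true IFF false = false
T XOR U = true XOR false = true
(NOT (U XOR ((T XOR U) XOR T)) IFF U) IFF (T XOR U) = false IFF true = false
U XOR Q = false XOR false = false
(U XOR Q) IFF U = false IFF false = true
((U XOR Q) IFF U) IMPLIES T = true IMPLIES true = true
U AND (((U XOR Q) IFF U) IMPLIES T) = false AND true = false
((NOT (U XOR ((T XOR U) XOR T)) IFF U) IFF (T XOR U)) IFF (U AND (((U XOR Q) IFF U) IMPLIES T)) = false IFF false = true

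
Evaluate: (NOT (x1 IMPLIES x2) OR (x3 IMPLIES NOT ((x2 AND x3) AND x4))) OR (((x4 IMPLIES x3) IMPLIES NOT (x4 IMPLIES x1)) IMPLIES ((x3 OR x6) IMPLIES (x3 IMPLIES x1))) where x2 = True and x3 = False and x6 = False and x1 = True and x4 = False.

Substituting x2=True, x3=False, x6=False, x1=True, x4=False:
x1 IMPLIES x2 = True IMPLIES True = True
NOT (x1 IMPLIES x2) = NOT True = False
x2 AND x3 = True AND False = False
(x2 AND x3) AND x4 = False AND False = False
NOT ((x2 AND x3) AND x4) = NOT False = True
x3 IMPLIES NOT ((x2 AND x3) AND x4) = False IMPLIES True = True
NOT (x1 IMPLIES x2) OR (x3 IMPLIES NOT ((x2 AND x3) AND x4)) = False OR True = True
x4 IMPLIES x3 = False IMPLIES False = True
x4 IMPLIES x1 = False IMPLIES True = True
NOT (x4 IMPLIES x1) = NOT True = False
(x4 IMPLIES x3) IMPLIES NOT (x4 IMPLIES x1) = True IMPLIES False = False
x3 OR x6 = False OR False = False
x3 IMPLIES x1 = False IMPLIES True = True
(x3 OR x6) IMPLIES (x3 IMPLIES x1) = False IMPLIES True = True
((x4 IMPLIES x3) IMPLIES NOT (x4 IMPLIES x1)) IMPLIES ((x3 OR x6) IMPLIES (x3 IMPLIES x1)) = False IMPLIES True = True
(NOT (x1 IMPLIES x2) OR (x3 IMPLIES NOT ((x2 AND x3) AND x4))) OR (((x4 IMPLIES x3) IMPLIES NOT (x4 IMPLIES x1)) IMPLIES ((x3 OR x6) IMPLIES (x3 IMPLIES x1))) = True OR True = True

True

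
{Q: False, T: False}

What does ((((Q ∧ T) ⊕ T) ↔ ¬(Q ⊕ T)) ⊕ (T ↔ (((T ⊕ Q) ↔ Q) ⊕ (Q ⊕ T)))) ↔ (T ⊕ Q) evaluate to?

Q ∧ T = False ∧ False = False
(Q ∧ T) ⊕ T = False ⊕ False = False
Q ⊕ T = False ⊕ False = False
¬(Q ⊕ T) = ¬False = True
((Q ∧ T) ⊕ T) ↔ ¬(Q ⊕ T) = False ↔ True = False
T ⊕ Q = False ⊕ False = False
(T ⊕ Q) ↔ Q = False ↔ False = True
Q ⊕ T = False ⊕ False = False
((T ⊕ Q) ↔ Q) ⊕ (Q ⊕ T) = True ⊕ False = True
T ↔ (((T ⊕ Q) ↔ Q) ⊕ (Q ⊕ T)) = False ↔ True = False
(((Q ∧ T) ⊕ T) ↔ ¬(Q ⊕ T)) ⊕ (T ↔ (((T ⊕ Q) ↔ Q) ⊕ (Q ⊕ T))) = False ⊕ False = False
T ⊕ Q = False ⊕ False = False
((((Q ∧ T) ⊕ T) ↔ ¬(Q ⊕ T)) ⊕ (T ↔ (((T ⊕ Q) ↔ Q) ⊕ (Q ⊕ T)))) ↔ (T ⊕ Q) = False ↔ False = True

True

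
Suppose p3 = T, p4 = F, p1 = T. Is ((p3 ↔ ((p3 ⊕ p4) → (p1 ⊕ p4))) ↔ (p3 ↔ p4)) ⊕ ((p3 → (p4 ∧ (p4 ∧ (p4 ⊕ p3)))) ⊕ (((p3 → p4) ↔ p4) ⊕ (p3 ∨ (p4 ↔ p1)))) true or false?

F

Substituting p3=T, p4=F, p1=T:
p3 ⊕ p4 = T ⊕ F = T
p1 ⊕ p4 = T ⊕ F = T
(p3 ⊕ p4) → (p1 ⊕ p4) = T → T = T
p3 ↔ ((p3 ⊕ p4) → (p1 ⊕ p4)) = T ↔ T = T
p3 ↔ p4 = T ↔ F = F
(p3 ↔ ((p3 ⊕ p4) → (p1 ⊕ p4))) ↔ (p3 ↔ p4) = T ↔ F = F
p4 ⊕ p3 = F ⊕ T = T
p4 ∧ (p4 ⊕ p3) = F ∧ T = F
p4 ∧ (p4 ∧ (p4 ⊕ p3)) = F ∧ F = F
p3 → (p4 ∧ (p4 ∧ (p4 ⊕ p3))) = T → F = F
p3 → p4 = T → F = F
(p3 → p4) ↔ p4 = F ↔ F = T
p4 ↔ p1 = F ↔ T = F
p3 ∨ (p4 ↔ p1) = T ∨ F = T
((p3 → p4) ↔ p4) ⊕ (p3 ∨ (p4 ↔ p1)) = T ⊕ T = F
(p3 → (p4 ∧ (p4 ∧ (p4 ⊕ p3)))) ⊕ (((p3 → p4) ↔ p4) ⊕ (p3 ∨ (p4 ↔ p1))) = F ⊕ F = F
((p3 ↔ ((p3 ⊕ p4) → (p1 ⊕ p4))) ↔ (p3 ↔ p4)) ⊕ ((p3 → (p4 ∧ (p4 ∧ (p4 ⊕ p3)))) ⊕ (((p3 → p4) ↔ p4) ⊕ (p3 ∨ (p4 ↔ p1)))) = F ⊕ F = F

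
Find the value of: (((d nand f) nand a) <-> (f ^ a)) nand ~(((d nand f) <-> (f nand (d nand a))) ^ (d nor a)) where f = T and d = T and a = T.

Substituting f=T, d=T, a=T:
d nand f = T nand T = F
(d nand f) nand a = F nand T = T
f ^ a = T ^ T = F
((d nand f) nand a) <-> (f ^ a) = T <-> F = F
d nand f = T nand T = F
d nand a = T nand T = F
f nand (d nand a) = T nand F = T
(d nand f) <-> (f nand (d nand a)) = F <-> T = F
d nor a = T nor T = F
((d nand f) <-> (f nand (d nand a))) ^ (d nor a) = F ^ F = F
~(((d nand f) <-> (f nand (d nand a))) ^ (d nor a)) = ~F = T
(((d nand f) nand a) <-> (f ^ a)) nand ~(((d nand f) <-> (f nand (d nand a))) ^ (d nor a)) = F nand T = T

T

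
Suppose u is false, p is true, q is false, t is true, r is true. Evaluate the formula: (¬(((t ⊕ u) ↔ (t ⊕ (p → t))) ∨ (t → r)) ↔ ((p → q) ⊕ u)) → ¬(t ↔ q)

True

t ⊕ u = True ⊕ False = True
p → t = True → True = True
t ⊕ (p → t) = True ⊕ True = False
(t ⊕ u) ↔ (t ⊕ (p → t)) = True ↔ False = False
t → r = True → True = True
((t ⊕ u) ↔ (t ⊕ (p → t))) ∨ (t → r) = False ∨ True = True
¬(((t ⊕ u) ↔ (t ⊕ (p → t))) ∨ (t → r)) = ¬True = False
p → q = True → False = False
(p → q) ⊕ u = False ⊕ False = False
¬(((t ⊕ u) ↔ (t ⊕ (p → t))) ∨ (t → r)) ↔ ((p → q) ⊕ u) = False ↔ False = True
t ↔ q = True ↔ False = False
¬(t ↔ q) = ¬False = True
(¬(((t ⊕ u) ↔ (t ⊕ (p → t))) ∨ (t → r)) ↔ ((p → q) ⊕ u)) → ¬(t ↔ q) = True → True = True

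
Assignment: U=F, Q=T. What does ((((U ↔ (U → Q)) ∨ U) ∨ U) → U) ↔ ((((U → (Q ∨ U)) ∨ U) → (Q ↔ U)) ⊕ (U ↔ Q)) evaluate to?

U → Q = F → T = T
U ↔ (U → Q) = F ↔ T = F
(U ↔ (U → Q)) ∨ U = F ∨ F = F
((U ↔ (U → Q)) ∨ U) ∨ U = F ∨ F = F
(((U ↔ (U → Q)) ∨ U) ∨ U) → U = F → F = T
Q ∨ U = T ∨ F = T
U → (Q ∨ U) = F → T = T
(U → (Q ∨ U)) ∨ U = T ∨ F = T
Q ↔ U = T ↔ F = F
((U → (Q ∨ U)) ∨ U) → (Q ↔ U) = T → F = F
U ↔ Q = F ↔ T = F
(((U → (Q ∨ U)) ∨ U) → (Q ↔ U)) ⊕ (U ↔ Q) = F ⊕ F = F
((((U ↔ (U → Q)) ∨ U) ∨ U) → U) ↔ ((((U → (Q ∨ U)) ∨ U) → (Q ↔ U)) ⊕ (U ↔ Q)) = T ↔ F = F

F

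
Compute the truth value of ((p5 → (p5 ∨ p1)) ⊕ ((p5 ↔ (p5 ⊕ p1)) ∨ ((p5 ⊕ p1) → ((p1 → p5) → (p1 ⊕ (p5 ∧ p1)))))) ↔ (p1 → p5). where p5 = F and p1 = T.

T

p5 ∨ p1 = F ∨ T = T
p5 → (p5 ∨ p1) = F → T = T
p5 ⊕ p1 = F ⊕ T = T
p5 ↔ (p5 ⊕ p1) = F ↔ T = F
p5 ⊕ p1 = F ⊕ T = T
p1 → p5 = T → F = F
p5 ∧ p1 = F ∧ T = F
p1 ⊕ (p5 ∧ p1) = T ⊕ F = T
(p1 → p5) → (p1 ⊕ (p5 ∧ p1)) = F → T = T
(p5 ⊕ p1) → ((p1 → p5) → (p1 ⊕ (p5 ∧ p1))) = T → T = T
(p5 ↔ (p5 ⊕ p1)) ∨ ((p5 ⊕ p1) → ((p1 → p5) → (p1 ⊕ (p5 ∧ p1)))) = F ∨ T = T
(p5 → (p5 ∨ p1)) ⊕ ((p5 ↔ (p5 ⊕ p1)) ∨ ((p5 ⊕ p1) → ((p1 → p5) → (p1 ⊕ (p5 ∧ p1))))) = T ⊕ T = F
p1 → p5 = T → F = F
((p5 → (p5 ∨ p1)) ⊕ ((p5 ↔ (p5 ⊕ p1)) ∨ ((p5 ⊕ p1) → ((p1 → p5) → (p1 ⊕ (p5 ∧ p1)))))) ↔ (p1 → p5) = F ↔ F = T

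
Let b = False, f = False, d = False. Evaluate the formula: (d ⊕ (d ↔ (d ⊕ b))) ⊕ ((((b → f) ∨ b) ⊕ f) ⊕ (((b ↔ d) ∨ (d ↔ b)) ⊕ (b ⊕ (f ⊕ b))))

True

d ⊕ b = False ⊕ False = False
d ↔ (d ⊕ b) = False ↔ False = True
d ⊕ (d ↔ (d ⊕ b)) = False ⊕ True = True
b → f = False → False = True
(b → f) ∨ b = True ∨ False = True
((b → f) ∨ b) ⊕ f = True ⊕ False = True
b ↔ d = False ↔ False = True
d ↔ b = False ↔ False = True
(b ↔ d) ∨ (d ↔ b) = True ∨ True = True
f ⊕ b = False ⊕ False = False
b ⊕ (f ⊕ b) = False ⊕ False = False
((b ↔ d) ∨ (d ↔ b)) ⊕ (b ⊕ (f ⊕ b)) = True ⊕ False = True
(((b → f) ∨ b) ⊕ f) ⊕ (((b ↔ d) ∨ (d ↔ b)) ⊕ (b ⊕ (f ⊕ b))) = True ⊕ True = False
(d ⊕ (d ↔ (d ⊕ b))) ⊕ ((((b → f) ∨ b) ⊕ f) ⊕ (((b ↔ d) ∨ (d ↔ b)) ⊕ (b ⊕ (f ⊕ b)))) = True ⊕ False = True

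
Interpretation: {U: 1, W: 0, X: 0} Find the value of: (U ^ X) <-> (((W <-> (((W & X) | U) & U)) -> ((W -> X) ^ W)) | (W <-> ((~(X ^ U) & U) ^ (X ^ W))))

Substituting U=1, W=0, X=0:
U ^ X = 1 ^ 0 = 1
W & X = 0 & 0 = 0
(W & X) | U = 0 | 1 = 1
((W & X) | U) & U = 1 & 1 = 1
W <-> (((W & X) | U) & U) = 0 <-> 1 = 0
W -> X = 0 -> 0 = 1
(W -> X) ^ W = 1 ^ 0 = 1
(W <-> (((W & X) | U) & U)) -> ((W -> X) ^ W) = 0 -> 1 = 1
X ^ U = 0 ^ 1 = 1
~(X ^ U) = ~1 = 0
~(X ^ U) & U = 0 & 1 = 0
X ^ W = 0 ^ 0 = 0
(~(X ^ U) & U) ^ (X ^ W) = 0 ^ 0 = 0
W <-> ((~(X ^ U) & U) ^ (X ^ W)) = 0 <-> 0 = 1
((W <-> (((W & X) | U) & U)) -> ((W -> X) ^ W)) | (W <-> ((~(X ^ U) & U) ^ (X ^ W))) = 1 | 1 = 1
(U ^ X) <-> (((W <-> (((W & X) | U) & U)) -> ((W -> X) ^ W)) | (W <-> ((~(X ^ U) & U) ^ (X ^ W)))) = 1 <-> 1 = 1

1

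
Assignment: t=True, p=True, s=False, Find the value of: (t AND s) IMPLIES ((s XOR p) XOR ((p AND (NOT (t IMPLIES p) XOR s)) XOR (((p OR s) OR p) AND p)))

True

t AND s = True AND False = False
s XOR p = False XOR True = True
t IMPLIES p = True IMPLIES True = True
NOT (t IMPLIES p) = NOT True = False
NOT (t IMPLIES p) XOR s = False XOR False = False
p AND (NOT (t IMPLIES p) XOR s) = True AND False = False
p OR s = True OR False = True
(p OR s) OR p = True OR True = True
((p OR s) OR p) AND p = True AND True = True
(p AND (NOT (t IMPLIES p) XOR s)) XOR (((p OR s) OR p) AND p) = False XOR True = True
(s XOR p) XOR ((p AND (NOT (t IMPLIES p) XOR s)) XOR (((p OR s) OR p) AND p)) = True XOR True = False
(t AND s) IMPLIES ((s XOR p) XOR ((p AND (NOT (t IMPLIES p) XOR s)) XOR (((p OR s) OR p) AND p))) = False IMPLIES False = True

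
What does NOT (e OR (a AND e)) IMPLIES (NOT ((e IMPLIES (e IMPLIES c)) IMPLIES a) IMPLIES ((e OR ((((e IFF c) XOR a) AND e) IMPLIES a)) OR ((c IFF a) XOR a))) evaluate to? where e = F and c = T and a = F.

T

a AND e = F AND F = F
e OR (a AND e) = F OR F = F
NOT (e OR (a AND e)) = NOT F = T
e IMPLIES c = F IMPLIES T = T
e IMPLIES (e IMPLIES c) = F IMPLIES T = T
(e IMPLIES (e IMPLIES c)) IMPLIES a = T IMPLIES F = F
NOT ((e IMPLIES (e IMPLIES c)) IMPLIES a) = NOT F = T
e IFF c = F IFF T = F
(e IFF c) XOR a = F XOR F = F
((e IFF c) XOR a) AND e = F AND F = F
(((e IFF c) XOR a) AND e) IMPLIES a = F IMPLIES F = T
e OR ((((e IFF c) XOR a) AND e) IMPLIES a) = F OR T = T
c IFF a = T IFF F = F
(c IFF a) XOR a = F XOR F = F
(e OR ((((e IFF c) XOR a) AND e) IMPLIES a)) OR ((c IFF a) XOR a) = T OR F = T
NOT ((e IMPLIES (e IMPLIES c)) IMPLIES a) IMPLIES ((e OR ((((e IFF c) XOR a) AND e) IMPLIES a)) OR ((c IFF a) XOR a)) = T IMPLIES T = T
NOT (e OR (a AND e)) IMPLIES (NOT ((e IMPLIES (e IMPLIES c)) IMPLIES a) IMPLIES ((e OR ((((e IFF c) XOR a) AND e) IMPLIES a)) OR ((c IFF a) XOR a))) = T IMPLIES T = T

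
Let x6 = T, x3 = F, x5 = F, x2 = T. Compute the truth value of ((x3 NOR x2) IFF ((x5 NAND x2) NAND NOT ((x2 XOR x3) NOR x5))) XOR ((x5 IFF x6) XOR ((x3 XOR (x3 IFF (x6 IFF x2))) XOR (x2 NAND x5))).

F

x3 NOR x2 = F NOR T = F
x5 NAND x2 = F NAND T = T
x2 XOR x3 = T XOR F = T
(x2 XOR x3) NOR x5 = T NOR F = F
NOT ((x2 XOR x3) NOR x5) = NOT F = T
(x5 NAND x2) NAND NOT ((x2 XOR x3) NOR x5) = T NAND T = F
(x3 NOR x2) IFF ((x5 NAND x2) NAND NOT ((x2 XOR x3) NOR x5)) = F IFF F = T
x5 IFF x6 = F IFF T = F
x6 IFF x2 = T IFF T = T
x3 IFF (x6 IFF x2) = F IFF T = F
x3 XOR (x3 IFF (x6 IFF x2)) = F XOR F = F
x2 NAND x5 = T NAND F = T
(x3 XOR (x3 IFF (x6 IFF x2))) XOR (x2 NAND x5) = F XOR T = T
(x5 IFF x6) XOR ((x3 XOR (x3 IFF (x6 IFF x2))) XOR (x2 NAND x5)) = F XOR T = T
((x3 NOR x2) IFF ((x5 NAND x2) NAND NOT ((x2 XOR x3) NOR x5))) XOR ((x5 IFF x6) XOR ((x3 XOR (x3 IFF (x6 IFF x2))) XOR (x2 NAND x5))) = T XOR T = F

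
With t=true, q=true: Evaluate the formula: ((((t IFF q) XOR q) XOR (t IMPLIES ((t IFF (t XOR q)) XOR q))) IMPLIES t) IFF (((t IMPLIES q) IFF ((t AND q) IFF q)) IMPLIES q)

true

t IFF q = true IFF true = true
(t IFF q) XOR q = true XOR true = false
t XOR q = true XOR true = false
t IFF (t XOR q) = true IFF false = false
(t IFF (t XOR q)) XOR q = false XOR true = true
t IMPLIES ((t IFF (t XOR q)) XOR q) = true IMPLIES true = true
((t IFF q) XOR q) XOR (t IMPLIES ((t IFF (t XOR q)) XOR q)) = false XOR true = true
(((t IFF q) XOR q) XOR (t IMPLIES ((t IFF (t XOR q)) XOR q))) IMPLIES t = true IMPLIES true = true
t IMPLIES q = true IMPLIES true = true
t AND q = true AND true = true
(t AND q) IFF q = true IFF true = true
(t IMPLIES q) IFF ((t AND q) IFF q) = true IFF true = true
((t IMPLIES q) IFF ((t AND q) IFF q)) IMPLIES q = true IMPLIES true = true
((((t IFF q) XOR q) XOR (t IMPLIES ((t IFF (t XOR q)) XOR q))) IMPLIES t) IFF (((t IMPLIES q) IFF ((t AND q) IFF q)) IMPLIES q) = true IFF true = true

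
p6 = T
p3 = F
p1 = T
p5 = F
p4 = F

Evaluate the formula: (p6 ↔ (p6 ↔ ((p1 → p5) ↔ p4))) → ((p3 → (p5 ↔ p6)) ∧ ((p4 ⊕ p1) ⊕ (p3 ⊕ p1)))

F

p1 → p5 = T → F = F
(p1 → p5) ↔ p4 = F ↔ F = T
p6 ↔ ((p1 → p5) ↔ p4) = T ↔ T = T
p6 ↔ (p6 ↔ ((p1 → p5) ↔ p4)) = T ↔ T = T
p5 ↔ p6 = F ↔ T = F
p3 → (p5 ↔ p6) = F → F = T
p4 ⊕ p1 = F ⊕ T = T
p3 ⊕ p1 = F ⊕ T = T
(p4 ⊕ p1) ⊕ (p3 ⊕ p1) = T ⊕ T = F
(p3 → (p5 ↔ p6)) ∧ ((p4 ⊕ p1) ⊕ (p3 ⊕ p1)) = T ∧ F = F
(p6 ↔ (p6 ↔ ((p1 → p5) ↔ p4))) → ((p3 → (p5 ↔ p6)) ∧ ((p4 ⊕ p1) ⊕ (p3 ⊕ p1))) = T → F = F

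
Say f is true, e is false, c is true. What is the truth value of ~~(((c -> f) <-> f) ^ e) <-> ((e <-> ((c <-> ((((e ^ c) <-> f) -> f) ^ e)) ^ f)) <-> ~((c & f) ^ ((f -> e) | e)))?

F

Substituting f=T, e=F, c=T:
c -> f = T -> T = T
(c -> f) <-> f = T <-> T = T
((c -> f) <-> f) ^ e = T ^ F = T
~(((c -> f) <-> f) ^ e) = ~T = F
~~(((c -> f) <-> f) ^ e) = ~F = T
e ^ c = F ^ T = T
(e ^ c) <-> f = T <-> T = T
((e ^ c) <-> f) -> f = T -> T = T
(((e ^ c) <-> f) -> f) ^ e = T ^ F = T
c <-> ((((e ^ c) <-> f) -> f) ^ e) = T <-> T = T
(c <-> ((((e ^ c) <-> f) -> f) ^ e)) ^ f = T ^ T = F
e <-> ((c <-> ((((e ^ c) <-> f) -> f) ^ e)) ^ f) = F <-> F = T
c & f = T & T = T
f -> e = T -> F = F
(f -> e) | e = F | F = F
(c & f) ^ ((f -> e) | e) = T ^ F = T
~((c & f) ^ ((f -> e) | e)) = ~T = F
(e <-> ((c <-> ((((e ^ c) <-> f) -> f) ^ e)) ^ f)) <-> ~((c & f) ^ ((f -> e) | e)) = T <-> F = F
~~(((c -> f) <-> f) ^ e) <-> ((e <-> ((c <-> ((((e ^ c) <-> f) -> f) ^ e)) ^ f)) <-> ~((c & f) ^ ((f -> e) | e))) = T <-> F = F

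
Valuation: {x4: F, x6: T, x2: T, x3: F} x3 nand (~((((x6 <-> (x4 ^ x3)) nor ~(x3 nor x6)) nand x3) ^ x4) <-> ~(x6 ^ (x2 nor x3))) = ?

T

x4 ^ x3 = F ^ F = F
x6 <-> (x4 ^ x3) = T <-> F = F
x3 nor x6 = F nor T = F
~(x3 nor x6) = ~F = T
(x6 <-> (x4 ^ x3)) nor ~(x3 nor x6) = F nor T = F
((x6 <-> (x4 ^ x3)) nor ~(x3 nor x6)) nand x3 = F nand F = T
(((x6 <-> (x4 ^ x3)) nor ~(x3 nor x6)) nand x3) ^ x4 = T ^ F = T
~((((x6 <-> (x4 ^ x3)) nor ~(x3 nor x6)) nand x3) ^ x4) = ~T = F
x2 nor x3 = T nor F = F
x6 ^ (x2 nor x3) = T ^ F = T
~(x6 ^ (x2 nor x3)) = ~T = F
~((((x6 <-> (x4 ^ x3)) nor ~(x3 nor x6)) nand x3) ^ x4) <-> ~(x6 ^ (x2 nor x3)) = F <-> F = T
x3 nand (~((((x6 <-> (x4 ^ x3)) nor ~(x3 nor x6)) nand x3) ^ x4) <-> ~(x6 ^ (x2 nor x3))) = F nand T = T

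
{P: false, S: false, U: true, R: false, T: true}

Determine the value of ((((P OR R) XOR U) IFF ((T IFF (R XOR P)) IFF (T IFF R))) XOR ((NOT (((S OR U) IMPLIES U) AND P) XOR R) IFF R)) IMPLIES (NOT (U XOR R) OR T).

P OR R = false OR false = false
(P OR R) XOR U = false XOR true = true
R XOR P = false XOR false = false
T IFF (R XOR P) = true IFF false = false
T IFF R = true IFF false = false
(T IFF (R XOR P)) IFF (T IFF R) = false IFF false = true
((P OR R) XOR U) IFF ((T IFF (R XOR P)) IFF (T IFF R)) = true IFF true = true
S OR U = false OR true = true
(S OR U) IMPLIES U = true IMPLIES true = true
((S OR U) IMPLIES U) AND P = true AND false = false
NOT (((S OR U) IMPLIES U) AND P) = NOT false = true
NOT (((S OR U) IMPLIES U) AND P) XOR R = true XOR false = true
(NOT (((S OR U) IMPLIES U) AND P) XOR R) IFF R = true IFF false = false
(((P OR R) XOR U) IFF ((T IFF (R XOR P)) IFF (T IFF R))) XOR ((NOT (((S OR U) IMPLIES U) AND P) XOR R) IFF R) = true XOR false = true
U XOR R = true XOR false = true
NOT (U XOR R) = NOT true = false
NOT (U XOR R) OR T = false OR true = true
((((P OR R) XOR U) IFF ((T IFF (R XOR P)) IFF (T IFF R))) XOR ((NOT (((S OR U) IMPLIES U) AND P) XOR R) IFF R)) IMPLIES (NOT (U XOR R) OR T) = true IMPLIES true = true

true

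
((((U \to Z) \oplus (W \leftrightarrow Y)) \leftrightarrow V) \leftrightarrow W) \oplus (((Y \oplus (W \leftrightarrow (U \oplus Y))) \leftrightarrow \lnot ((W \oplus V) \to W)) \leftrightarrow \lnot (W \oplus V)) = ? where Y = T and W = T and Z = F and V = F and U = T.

U \to Z = T \to F = F
W \leftrightarrow Y = T \leftrightarrow T = T
(U \to Z) \oplus (W \leftrightarrow Y) = F \oplus T = T
((U \to Z) \oplus (W \leftrightarrow Y)) \leftrightarrow V = T \leftrightarrow F = F
(((U \to Z) \oplus (W \leftrightarrow Y)) \leftrightarrow V) \leftrightarrow W = F \leftrightarrow T = F
U \oplus Y = T \oplus T = F
W \leftrightarrow (U \oplus Y) = T \leftrightarrow F = F
Y \oplus (W \leftrightarrow (U \oplus Y)) = T \oplus F = T
W \oplus V = T \oplus F = T
(W \oplus V) \to W = T \to T = T
\lnot ((W \oplus V) \to W) = \lnot T = F
(Y \oplus (W \leftrightarrow (U \oplus Y))) \leftrightarrow \lnot ((W \oplus V) \to W) = T \leftrightarrow F = F
W \oplus V = T \oplus F = T
\lnot (W \oplus V) = \lnot T = F
((Y \oplus (W \leftrightarrow (U \oplus Y))) \leftrightarrow \lnot ((W \oplus V) \to W)) \leftrightarrow \lnot (W \oplus V) = F \leftrightarrow F = T
((((U \to Z) \oplus (W \leftrightarrow Y)) \leftrightarrow V) \leftrightarrow W) \oplus (((Y \oplus (W \leftrightarrow (U \oplus Y))) \leftrightarrow \lnot ((W \oplus V) \to W)) \leftrightarrow \lnot (W \oplus V)) = F \oplus T = T

T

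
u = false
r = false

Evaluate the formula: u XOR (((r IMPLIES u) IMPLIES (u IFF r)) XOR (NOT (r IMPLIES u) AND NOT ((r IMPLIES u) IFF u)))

r IMPLIES u = false IMPLIES false = true
u IFF r = false IFF false = true
(r IMPLIES u) IMPLIES (u IFF r) = true IMPLIES true = true
r IMPLIES u = false IMPLIES false = true
NOT (r IMPLIES u) = NOT true = false
r IMPLIES u = false IMPLIES false = true
(r IMPLIES u) IFF u = true IFF false = false
NOT ((r IMPLIES u) IFF u) = NOT false = true
NOT (r IMPLIES u) AND NOT ((r IMPLIES u) IFF u) = false AND true = false
((r IMPLIES u) IMPLIES (u IFF r)) XOR (NOT (r IMPLIES u) AND NOT ((r IMPLIES u) IFF u)) = true XOR false = true
u XOR (((r IMPLIES u) IMPLIES (u IFF r)) XOR (NOT (r IMPLIES u) AND NOT ((r IMPLIES u) IFF u))) = false XOR true = true

true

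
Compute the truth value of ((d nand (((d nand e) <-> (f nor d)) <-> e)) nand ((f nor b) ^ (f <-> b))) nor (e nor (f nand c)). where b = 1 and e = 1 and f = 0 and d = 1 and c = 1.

0

Substituting b=1, e=1, f=0, d=1, c=1:
d nand e = 1 nand 1 = 0
f nor d = 0 nor 1 = 0
(d nand e) <-> (f nor d) = 0 <-> 0 = 1
((d nand e) <-> (f nor d)) <-> e = 1 <-> 1 = 1
d nand (((d nand e) <-> (f nor d)) <-> e) = 1 nand 1 = 0
f nor b = 0 nor 1 = 0
f <-> b = 0 <-> 1 = 0
(f nor b) ^ (f <-> b) = 0 ^ 0 = 0
(d nand (((d nand e) <-> (f nor d)) <-> e)) nand ((f nor b) ^ (f <-> b)) = 0 nand 0 = 1
f nand c = 0 nand 1 = 1
e nor (f nand c) = 1 nor 1 = 0
((d nand (((d nand e) <-> (f nor d)) <-> e)) nand ((f nor b) ^ (f <-> b))) nor (e nor (f nand c)) = 1 nor 0 = 0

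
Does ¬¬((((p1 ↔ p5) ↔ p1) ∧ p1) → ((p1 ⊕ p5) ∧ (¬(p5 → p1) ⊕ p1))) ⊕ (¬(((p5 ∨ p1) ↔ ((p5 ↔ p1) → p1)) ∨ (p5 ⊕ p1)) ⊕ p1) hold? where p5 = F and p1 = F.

T

p1 ↔ p5 = F ↔ F = T
(p1 ↔ p5) ↔ p1 = T ↔ F = F
((p1 ↔ p5) ↔ p1) ∧ p1 = F ∧ F = F
p1 ⊕ p5 = F ⊕ F = F
p5 → p1 = F → F = T
¬(p5 → p1) = ¬T = F
¬(p5 → p1) ⊕ p1 = F ⊕ F = F
(p1 ⊕ p5) ∧ (¬(p5 → p1) ⊕ p1) = F ∧ F = F
(((p1 ↔ p5) ↔ p1) ∧ p1) → ((p1 ⊕ p5) ∧ (¬(p5 → p1) ⊕ p1)) = F → F = T
¬((((p1 ↔ p5) ↔ p1) ∧ p1) → ((p1 ⊕ p5) ∧ (¬(p5 → p1) ⊕ p1))) = ¬T = F
¬¬((((p1 ↔ p5) ↔ p1) ∧ p1) → ((p1 ⊕ p5) ∧ (¬(p5 → p1) ⊕ p1))) = ¬F = T
p5 ∨ p1 = F ∨ F = F
p5 ↔ p1 = F ↔ F = T
(p5 ↔ p1) → p1 = T → F = F
(p5 ∨ p1) ↔ ((p5 ↔ p1) → p1) = F ↔ F = T
p5 ⊕ p1 = F ⊕ F = F
((p5 ∨ p1) ↔ ((p5 ↔ p1) → p1)) ∨ (p5 ⊕ p1) = T ∨ F = T
¬(((p5 ∨ p1) ↔ ((p5 ↔ p1) → p1)) ∨ (p5 ⊕ p1)) = ¬T = F
¬(((p5 ∨ p1) ↔ ((p5 ↔ p1) → p1)) ∨ (p5 ⊕ p1)) ⊕ p1 = F ⊕ F = F
¬¬((((p1 ↔ p5) ↔ p1) ∧ p1) → ((p1 ⊕ p5) ∧ (¬(p5 → p1) ⊕ p1))) ⊕ (¬(((p5 ∨ p1) ↔ ((p5 ↔ p1) → p1)) ∨ (p5 ⊕ p1)) ⊕ p1) = T ⊕ F = T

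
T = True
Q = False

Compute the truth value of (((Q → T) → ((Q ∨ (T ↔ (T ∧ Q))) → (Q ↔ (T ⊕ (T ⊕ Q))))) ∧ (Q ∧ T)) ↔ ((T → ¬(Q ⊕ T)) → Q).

False

Q → T = False → True = True
T ∧ Q = True ∧ False = False
T ↔ (T ∧ Q) = True ↔ False = False
Q ∨ (T ↔ (T ∧ Q)) = False ∨ False = False
T ⊕ Q = True ⊕ False = True
T ⊕ (T ⊕ Q) = True ⊕ True = False
Q ↔ (T ⊕ (T ⊕ Q)) = False ↔ False = True
(Q ∨ (T ↔ (T ∧ Q))) → (Q ↔ (T ⊕ (T ⊕ Q))) = False → True = True
(Q → T) → ((Q ∨ (T ↔ (T ∧ Q))) → (Q ↔ (T ⊕ (T ⊕ Q)))) = True → True = True
Q ∧ T = False ∧ True = False
((Q → T) → ((Q ∨ (T ↔ (T ∧ Q))) → (Q ↔ (T ⊕ (T ⊕ Q))))) ∧ (Q ∧ T) = True ∧ False = False
Q ⊕ T = False ⊕ True = True
¬(Q ⊕ T) = ¬True = False
T → ¬(Q ⊕ T) = True → False = False
(T → ¬(Q ⊕ T)) → Q = False → False = True
(((Q → T) → ((Q ∨ (T ↔ (T ∧ Q))) → (Q ↔ (T ⊕ (T ⊕ Q))))) ∧ (Q ∧ T)) ↔ ((T → ¬(Q ⊕ T)) → Q) = False ↔ True = False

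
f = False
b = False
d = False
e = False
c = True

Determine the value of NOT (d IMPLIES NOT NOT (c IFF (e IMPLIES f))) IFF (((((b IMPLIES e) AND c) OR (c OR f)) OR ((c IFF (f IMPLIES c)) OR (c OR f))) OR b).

e IMPLIES f = False IMPLIES False = True
c IFF (e IMPLIES f) = True IFF True = True
NOT (c IFF (e IMPLIES f)) = NOT True = False
NOT NOT (c IFF (e IMPLIES f)) = NOT False = True
d IMPLIES NOT NOT (c IFF (e IMPLIES f)) = False IMPLIES True = True
NOT (d IMPLIES NOT NOT (c IFF (e IMPLIES f))) = NOT True = False
b IMPLIES e = False IMPLIES False = True
(b IMPLIES e) AND c = True AND True = True
c OR f = True OR False = True
((b IMPLIES e) AND c) OR (c OR f) = True OR True = True
f IMPLIES c = False IMPLIES True = True
c IFF (f IMPLIES c) = True IFF True = True
c OR f = True OR False = True
(c IFF (f IMPLIES c)) OR (c OR f) = True OR True = True
(((b IMPLIES e) AND c) OR (c OR f)) OR ((c IFF (f IMPLIES c)) OR (c OR f)) = True OR True = True
((((b IMPLIES e) AND c) OR (c OR f)) OR ((c IFF (f IMPLIES c)) OR (c OR f))) OR b = True OR False = True
NOT (d IMPLIES NOT NOT (c IFF (e IMPLIES f))) IFF (((((b IMPLIES e) AND c) OR (c OR f)) OR ((c IFF (f IMPLIES c)) OR (c OR f))) OR b) = False IFF True = False

False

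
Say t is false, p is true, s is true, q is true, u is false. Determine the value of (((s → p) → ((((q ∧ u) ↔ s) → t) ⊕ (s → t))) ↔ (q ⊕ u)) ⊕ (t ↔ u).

False

s → p = True → True = True
q ∧ u = True ∧ False = False
(q ∧ u) ↔ s = False ↔ True = False
((q ∧ u) ↔ s) → t = False → False = True
s → t = True → False = False
(((q ∧ u) ↔ s) → t) ⊕ (s → t) = True ⊕ False = True
(s → p) → ((((q ∧ u) ↔ s) → t) ⊕ (s → t)) = True → True = True
q ⊕ u = True ⊕ False = True
((s → p) → ((((q ∧ u) ↔ s) → t) ⊕ (s → t))) ↔ (q ⊕ u) = True ↔ True = True
t ↔ u = False ↔ False = True
(((s → p) → ((((q ∧ u) ↔ s) → t) ⊕ (s → t))) ↔ (q ⊕ u)) ⊕ (t ↔ u) = True ⊕ True = False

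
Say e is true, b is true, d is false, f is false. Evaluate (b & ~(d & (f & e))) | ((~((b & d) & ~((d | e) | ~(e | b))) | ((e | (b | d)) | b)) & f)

f & e = 0 & 1 = 0
d & (f & e) = 0 & 0 = 0
~(d & (f & e)) = ~0 = 1
b & ~(d & (f & e)) = 1 & 1 = 1
b & d = 1 & 0 = 0
d | e = 0 | 1 = 1
e | b = 1 | 1 = 1
~(e | b) = ~1 = 0
(d | e) | ~(e | b) = 1 | 0 = 1
~((d | e) | ~(e | b)) = ~1 = 0
(b & d) & ~((d | e) | ~(e | b)) = 0 & 0 = 0
~((b & d) & ~((d | e) | ~(e | b))) = ~0 = 1
b | d = 1 | 0 = 1
e | (b | d) = 1 | 1 = 1
(e | (b | d)) | b = 1 | 1 = 1
~((b & d) & ~((d | e) | ~(e | b))) | ((e | (b | d)) | b) = 1 | 1 = 1
(~((b & d) & ~((d | e) | ~(e | b))) | ((e | (b | d)) | b)) & f = 1 & 0 = 0
(b & ~(d & (f & e))) | ((~((b & d) & ~((d | e) | ~(e | b))) | ((e | (b | d)) | b)) & f) = 1 | 0 = 1

1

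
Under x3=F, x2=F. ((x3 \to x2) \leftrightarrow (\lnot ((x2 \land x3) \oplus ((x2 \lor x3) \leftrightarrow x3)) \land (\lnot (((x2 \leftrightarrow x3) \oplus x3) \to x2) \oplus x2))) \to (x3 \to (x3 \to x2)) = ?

x3 \to x2 = F \to F = T
x2 \land x3 = F \land F = F
x2 \lor x3 = F \lor F = F
(x2 \lor x3) \leftrightarrow x3 = F \leftrightarrow F = T
(x2 \land x3) \oplus ((x2 \lor x3) \leftrightarrow x3) = F \oplus T = T
\lnot ((x2 \land x3) \oplus ((x2 \lor x3) \leftrightarrow x3)) = \lnot T = F
x2 \leftrightarrow x3 = F \leftrightarrow F = T
(x2 \leftrightarrow x3) \oplus x3 = T \oplus F = T
((x2 \leftrightarrow x3) \oplus x3) \to x2 = T \to F = F
\lnot (((x2 \leftrightarrow x3) \oplus x3) \to x2) = \lnot F = T
\lnot (((x2 \leftrightarrow x3) \oplus x3) \to x2) \oplus x2 = T \oplus F = T
\lnot ((x2 \land x3) \oplus ((x2 \lor x3) \leftrightarrow x3)) \land (\lnot (((x2 \leftrightarrow x3) \oplus x3) \to x2) \oplus x2) = F \land T = F
(x3 \to x2) \leftrightarrow (\lnot ((x2 \land x3) \oplus ((x2 \lor x3) \leftrightarrow x3)) \land (\lnot (((x2 \leftrightarrow x3) \oplus x3) \to x2) \oplus x2)) = T \leftrightarrow F = F
x3 \to x2 = F \to F = T
x3 \to (x3 \to x2) = F \to T = T
((x3 \to x2) \leftrightarrow (\lnot ((x2 \land x3) \oplus ((x2 \lor x3) \leftrightarrow x3)) \land (\lnot (((x2 \leftrightarrow x3) \oplus x3) \to x2) \oplus x2))) \to (x3 \to (x3 \to x2)) = F \to T = T

T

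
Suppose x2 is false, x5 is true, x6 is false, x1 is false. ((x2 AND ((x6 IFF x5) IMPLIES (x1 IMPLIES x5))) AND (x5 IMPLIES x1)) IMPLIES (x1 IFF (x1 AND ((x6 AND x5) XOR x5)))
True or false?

T

Substituting x2=F, x5=T, x6=F, x1=F:
x6 IFF x5 = F IFF T = F
x1 IMPLIES x5 = F IMPLIES T = T
(x6 IFF x5) IMPLIES (x1 IMPLIES x5) = F IMPLIES T = T
x2 AND ((x6 IFF x5) IMPLIES (x1 IMPLIES x5)) = F AND T = F
x5 IMPLIES x1 = T IMPLIES F = F
(x2 AND ((x6 IFF x5) IMPLIES (x1 IMPLIES x5))) AND (x5 IMPLIES x1) = F AND F = F
x6 AND x5 = F AND T = F
(x6 AND x5) XOR x5 = F XOR T = T
x1 AND ((x6 AND x5) XOR x5) = F AND T = F
x1 IFF (x1 AND ((x6 AND x5) XOR x5)) = F IFF F = T
((x2 AND ((x6 IFF x5) IMPLIES (x1 IMPLIES x5))) AND (x5 IMPLIES x1)) IMPLIES (x1 IFF (x1 AND ((x6 AND x5) XOR x5))) = F IMPLIES T = T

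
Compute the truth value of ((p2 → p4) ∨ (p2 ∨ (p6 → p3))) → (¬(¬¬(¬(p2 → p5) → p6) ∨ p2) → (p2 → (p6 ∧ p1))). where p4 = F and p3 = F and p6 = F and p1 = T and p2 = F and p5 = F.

p2 → p4 = F → F = T
p6 → p3 = F → F = T
p2 ∨ (p6 → p3) = F ∨ T = T
(p2 → p4) ∨ (p2 ∨ (p6 → p3)) = T ∨ T = T
p2 → p5 = F → F = T
¬(p2 → p5) = ¬T = F
¬(p2 → p5) → p6 = F → F = T
¬(¬(p2 → p5) → p6) = ¬T = F
¬¬(¬(p2 → p5) → p6) = ¬F = T
¬¬(¬(p2 → p5) → p6) ∨ p2 = T ∨ F = T
¬(¬¬(¬(p2 → p5) → p6) ∨ p2) = ¬T = F
p6 ∧ p1 = F ∧ T = F
p2 → (p6 ∧ p1) = F → F = T
¬(¬¬(¬(p2 → p5) → p6) ∨ p2) → (p2 → (p6 ∧ p1)) = F → T = T
((p2 → p4) ∨ (p2 ∨ (p6 → p3))) → (¬(¬¬(¬(p2 → p5) → p6) ∨ p2) → (p2 → (p6 ∧ p1))) = T → T = T

T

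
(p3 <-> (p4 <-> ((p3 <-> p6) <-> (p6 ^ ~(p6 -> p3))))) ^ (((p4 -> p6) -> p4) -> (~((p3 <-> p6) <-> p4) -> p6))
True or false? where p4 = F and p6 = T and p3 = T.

T

p3 <-> p6 = T <-> T = T
p6 -> p3 = T -> T = T
~(p6 -> p3) = ~T = F
p6 ^ ~(p6 -> p3) = T ^ F = T
(p3 <-> p6) <-> (p6 ^ ~(p6 -> p3)) = T <-> T = T
p4 <-> ((p3 <-> p6) <-> (p6 ^ ~(p6 -> p3))) = F <-> T = F
p3 <-> (p4 <-> ((p3 <-> p6) <-> (p6 ^ ~(p6 -> p3)))) = T <-> F = F
p4 -> p6 = F -> T = T
(p4 -> p6) -> p4 = T -> F = F
p3 <-> p6 = T <-> T = T
(p3 <-> p6) <-> p4 = T <-> F = F
~((p3 <-> p6) <-> p4) = ~F = T
~((p3 <-> p6) <-> p4) -> p6 = T -> T = T
((p4 -> p6) -> p4) -> (~((p3 <-> p6) <-> p4) -> p6) = F -> T = T
(p3 <-> (p4 <-> ((p3 <-> p6) <-> (p6 ^ ~(p6 -> p3))))) ^ (((p4 -> p6) -> p4) -> (~((p3 <-> p6) <-> p4) -> p6)) = F ^ T = T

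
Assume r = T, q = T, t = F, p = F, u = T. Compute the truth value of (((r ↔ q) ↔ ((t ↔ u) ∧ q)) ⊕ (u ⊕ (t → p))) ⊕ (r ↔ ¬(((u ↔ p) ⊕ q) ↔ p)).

Substituting r=T, q=T, t=F, p=F, u=T:
r ↔ q = T ↔ T = T
t ↔ u = F ↔ T = F
(t ↔ u) ∧ q = F ∧ T = F
(r ↔ q) ↔ ((t ↔ u) ∧ q) = T ↔ F = F
t → p = F → F = T
u ⊕ (t → p) = T ⊕ T = F
((r ↔ q) ↔ ((t ↔ u) ∧ q)) ⊕ (u ⊕ (t → p)) = F ⊕ F = F
u ↔ p = T ↔ F = F
(u ↔ p) ⊕ q = F ⊕ T = T
((u ↔ p) ⊕ q) ↔ p = T ↔ F = F
¬(((u ↔ p) ⊕ q) ↔ p) = ¬F = T
r ↔ ¬(((u ↔ p) ⊕ q) ↔ p) = T ↔ T = T
(((r ↔ q) ↔ ((t ↔ u) ∧ q)) ⊕ (u ⊕ (t → p))) ⊕ (r ↔ ¬(((u ↔ p) ⊕ q) ↔ p)) = F ⊕ T = T

T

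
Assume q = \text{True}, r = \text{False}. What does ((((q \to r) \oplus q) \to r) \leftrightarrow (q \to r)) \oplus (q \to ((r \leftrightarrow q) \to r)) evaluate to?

q \to r = \text{True} \to \text{False} = \text{False}
(q \to r) \oplus q = \text{False} \oplus \text{True} = \text{True}
((q \to r) \oplus q) \to r = \text{True} \to \text{False} = \text{False}
q \to r = \text{True} \to \text{False} = \text{False}
(((q \to r) \oplus q) \to r) \leftrightarrow (q \to r) = \text{False} \leftrightarrow \text{False} = \text{True}
r \leftrightarrow q = \text{False} \leftrightarrow \text{True} = \text{False}
(r \leftrightarrow q) \to r = \text{False} \to \text{False} = \text{True}
q \to ((r \leftrightarrow q) \to r) = \text{True} \to \text{True} = \text{True}
((((q \to r) \oplus q) \to r) \leftrightarrow (q \to r)) \oplus (q \to ((r \leftrightarrow q) \to r)) = \text{True} \oplus \text{True} = \text{False}

\text{False}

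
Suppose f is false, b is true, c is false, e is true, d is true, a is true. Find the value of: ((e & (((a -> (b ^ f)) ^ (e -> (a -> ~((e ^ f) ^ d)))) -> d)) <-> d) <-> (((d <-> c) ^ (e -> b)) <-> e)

1

b ^ f = 1 ^ 0 = 1
a -> (b ^ f) = 1 -> 1 = 1
e ^ f = 1 ^ 0 = 1
(e ^ f) ^ d = 1 ^ 1 = 0
~((e ^ f) ^ d) = ~0 = 1
a -> ~((e ^ f) ^ d) = 1 -> 1 = 1
e -> (a -> ~((e ^ f) ^ d)) = 1 -> 1 = 1
(a -> (b ^ f)) ^ (e -> (a -> ~((e ^ f) ^ d))) = 1 ^ 1 = 0
((a -> (b ^ f)) ^ (e -> (a -> ~((e ^ f) ^ d)))) -> d = 0 -> 1 = 1
e & (((a -> (b ^ f)) ^ (e -> (a -> ~((e ^ f) ^ d)))) -> d) = 1 & 1 = 1
(e & (((a -> (b ^ f)) ^ (e -> (a -> ~((e ^ f) ^ d)))) -> d)) <-> d = 1 <-> 1 = 1
d <-> c = 1 <-> 0 = 0
e -> b = 1 -> 1 = 1
(d <-> c) ^ (e -> b) = 0 ^ 1 = 1
((d <-> c) ^ (e -> b)) <-> e = 1 <-> 1 = 1
((e & (((a -> (b ^ f)) ^ (e -> (a -> ~((e ^ f) ^ d)))) -> d)) <-> d) <-> (((d <-> c) ^ (e -> b)) <-> e) = 1 <-> 1 = 1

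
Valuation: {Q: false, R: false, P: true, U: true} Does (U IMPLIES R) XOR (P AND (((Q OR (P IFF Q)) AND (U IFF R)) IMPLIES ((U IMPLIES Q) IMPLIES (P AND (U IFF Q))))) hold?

U IMPLIES R = true IMPLIES false = false
P IFF Q = true IFF false = false
Q OR (P IFF Q) = false OR false = false
U IFF R = true IFF false = false
(Q OR (P IFF Q)) AND (U IFF R) = false AND false = false
U IMPLIES Q = true IMPLIES false = false
U IFF Q = true IFF false = false
P AND (U IFF Q) = true AND false = false
(U IMPLIES Q) IMPLIES (P AND (U IFF Q)) = false IMPLIES false = true
((Q OR (P IFF Q)) AND (U IFF R)) IMPLIES ((U IMPLIES Q) IMPLIES (P AND (U IFF Q))) = false IMPLIES true = true
P AND (((Q OR (P IFF Q)) AND (U IFF R)) IMPLIES ((U IMPLIES Q) IMPLIES (P AND (U IFF Q)))) = true AND true = true
(U IMPLIES R) XOR (P AND (((Q OR (P IFF Q)) AND (U IFF R)) IMPLIES ((U IMPLIES Q) IMPLIES (P AND (U IFF Q))))) = false XOR true = true

true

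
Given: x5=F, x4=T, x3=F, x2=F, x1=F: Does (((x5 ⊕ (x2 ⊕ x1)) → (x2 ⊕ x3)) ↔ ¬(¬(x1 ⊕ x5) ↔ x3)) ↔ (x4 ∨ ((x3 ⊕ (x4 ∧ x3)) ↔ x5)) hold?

T

Substituting x5=F, x4=T, x3=F, x2=F, x1=F:
x2 ⊕ x1 = F ⊕ F = F
x5 ⊕ (x2 ⊕ x1) = F ⊕ F = F
x2 ⊕ x3 = F ⊕ F = F
(x5 ⊕ (x2 ⊕ x1)) → (x2 ⊕ x3) = F → F = T
x1 ⊕ x5 = F ⊕ F = F
¬(x1 ⊕ x5) = ¬F = T
¬(x1 ⊕ x5) ↔ x3 = T ↔ F = F
¬(¬(x1 ⊕ x5) ↔ x3) = ¬F = T
((x5 ⊕ (x2 ⊕ x1)) → (x2 ⊕ x3)) ↔ ¬(¬(x1 ⊕ x5) ↔ x3) = T ↔ T = T
x4 ∧ x3 = T ∧ F = F
x3 ⊕ (x4 ∧ x3) = F ⊕ F = F
(x3 ⊕ (x4 ∧ x3)) ↔ x5 = F ↔ F = T
x4 ∨ ((x3 ⊕ (x4 ∧ x3)) ↔ x5) = T ∨ T = T
(((x5 ⊕ (x2 ⊕ x1)) → (x2 ⊕ x3)) ↔ ¬(¬(x1 ⊕ x5) ↔ x3)) ↔ (x4 ∨ ((x3 ⊕ (x4 ∧ x3)) ↔ x5)) = T ↔ T = T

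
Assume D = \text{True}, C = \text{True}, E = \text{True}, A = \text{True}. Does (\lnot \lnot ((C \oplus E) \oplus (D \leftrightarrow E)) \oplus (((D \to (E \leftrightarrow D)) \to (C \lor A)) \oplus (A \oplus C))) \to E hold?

\text{True}

C \oplus E = \text{True} \oplus \text{True} = \text{False}
D \leftrightarrow E = \text{True} \leftrightarrow \text{True} = \text{True}
(C \oplus E) \oplus (D \leftrightarrow E) = \text{False} \oplus \text{True} = \text{True}
\lnot ((C \oplus E) \oplus (D \leftrightarrow E)) = \lnot \text{True} = \text{False}
\lnot \lnot ((C \oplus E) \oplus (D \leftrightarrow E)) = \lnot \text{False} = \text{True}
E \leftrightarrow D = \text{True} \leftrightarrow \text{True} = \text{True}
D \to (E \leftrightarrow D) = \text{True} \to \text{True} = \text{True}
C \lor A = \text{True} \lor \text{True} = \text{True}
(D \to (E \leftrightarrow D)) \to (C \lor A) = \text{True} \to \text{True} = \text{True}
A \oplus C = \text{True} \oplus \text{True} = \text{False}
((D \to (E \leftrightarrow D)) \to (C \lor A)) \oplus (A \oplus C) = \text{True} \oplus \text{False} = \text{True}
\lnot \lnot ((C \oplus E) \oplus (D \leftrightarrow E)) \oplus (((D \to (E \leftrightarrow D)) \to (C \lor A)) \oplus (A \oplus C)) = \text{True} \oplus \text{True} = \text{False}
(\lnot \lnot ((C \oplus E) \oplus (D \leftrightarrow E)) \oplus (((D \to (E \leftrightarrow D)) \to (C \lor A)) \oplus (A \oplus C))) \to E = \text{False} \to \text{True} = \text{True}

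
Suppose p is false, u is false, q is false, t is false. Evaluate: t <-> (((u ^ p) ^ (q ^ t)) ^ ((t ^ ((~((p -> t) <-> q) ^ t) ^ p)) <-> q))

Substituting p=False, u=False, q=False, t=False:
u ^ p = False ^ False = False
q ^ t = False ^ False = False
(u ^ p) ^ (q ^ t) = False ^ False = False
p -> t = False -> False = True
(p -> t) <-> q = True <-> False = False
~((p -> t) <-> q) = ~False = True
~((p -> t) <-> q) ^ t = True ^ False = True
(~((p -> t) <-> q) ^ t) ^ p = True ^ False = True
t ^ ((~((p -> t) <-> q) ^ t) ^ p) = False ^ True = True
(t ^ ((~((p -> t) <-> q) ^ t) ^ p)) <-> q = True <-> False = False
((u ^ p) ^ (q ^ t)) ^ ((t ^ ((~((p -> t) <-> q) ^ t) ^ p)) <-> q) = False ^ False = False
t <-> (((u ^ p) ^ (q ^ t)) ^ ((t ^ ((~((p -> t) <-> q) ^ t) ^ p)) <-> q)) = False <-> False = True

True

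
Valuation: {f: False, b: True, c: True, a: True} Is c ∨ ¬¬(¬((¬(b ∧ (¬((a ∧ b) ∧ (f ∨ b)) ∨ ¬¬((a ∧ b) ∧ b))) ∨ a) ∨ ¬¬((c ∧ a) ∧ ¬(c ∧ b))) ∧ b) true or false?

Substituting f=False, b=True, c=True, a=True:
a ∧ b = True ∧ True = True
f ∨ b = False ∨ True = True
(a ∧ b) ∧ (f ∨ b) = True ∧ True = True
¬((a ∧ b) ∧ (f ∨ b)) = ¬True = False
a ∧ b = True ∧ True = True
(a ∧ b) ∧ b = True ∧ True = True
¬((a ∧ b) ∧ b) = ¬True = False
¬¬((a ∧ b) ∧ b) = ¬False = True
¬((a ∧ b) ∧ (f ∨ b)) ∨ ¬¬((a ∧ b) ∧ b) = False ∨ True = True
b ∧ (¬((a ∧ b) ∧ (f ∨ b)) ∨ ¬¬((a ∧ b) ∧ b)) = True ∧ True = True
¬(b ∧ (¬((a ∧ b) ∧ (f ∨ b)) ∨ ¬¬((a ∧ b) ∧ b))) = ¬True = False
¬(b ∧ (¬((a ∧ b) ∧ (f ∨ b)) ∨ ¬¬((a ∧ b) ∧ b))) ∨ a = False ∨ True = True
c ∧ a = True ∧ True = True
c ∧ b = True ∧ True = True
¬(c ∧ b) = ¬True = False
(c ∧ a) ∧ ¬(c ∧ b) = True ∧ False = False
¬((c ∧ a) ∧ ¬(c ∧ b)) = ¬False = True
¬¬((c ∧ a) ∧ ¬(c ∧ b)) = ¬True = False
(¬(b ∧ (¬((a ∧ b) ∧ (f ∨ b)) ∨ ¬¬((a ∧ b) ∧ b))) ∨ a) ∨ ¬¬((c ∧ a) ∧ ¬(c ∧ b)) = True ∨ False = True
¬((¬(b ∧ (¬((a ∧ b) ∧ (f ∨ b)) ∨ ¬¬((a ∧ b) ∧ b))) ∨ a) ∨ ¬¬((c ∧ a) ∧ ¬(c ∧ b))) = ¬True = False
¬((¬(b ∧ (¬((a ∧ b) ∧ (f ∨ b)) ∨ ¬¬((a ∧ b) ∧ b))) ∨ a) ∨ ¬¬((c ∧ a) ∧ ¬(c ∧ b))) ∧ b = False ∧ True = False
¬(¬((¬(b ∧ (¬((a ∧ b) ∧ (f ∨ b)) ∨ ¬¬((a ∧ b) ∧ b))) ∨ a) ∨ ¬¬((c ∧ a) ∧ ¬(c ∧ b))) ∧ b) = ¬False = True
¬¬(¬((¬(b ∧ (¬((a ∧ b) ∧ (f ∨ b)) ∨ ¬¬((a ∧ b) ∧ b))) ∨ a) ∨ ¬¬((c ∧ a) ∧ ¬(c ∧ b))) ∧ b) = ¬True = False
c ∨ ¬¬(¬((¬(b ∧ (¬((a ∧ b) ∧ (f ∨ b)) ∨ ¬¬((a ∧ b) ∧ b))) ∨ a) ∨ ¬¬((c ∧ a) ∧ ¬(c ∧ b))) ∧ b) = True ∨ False = True

True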